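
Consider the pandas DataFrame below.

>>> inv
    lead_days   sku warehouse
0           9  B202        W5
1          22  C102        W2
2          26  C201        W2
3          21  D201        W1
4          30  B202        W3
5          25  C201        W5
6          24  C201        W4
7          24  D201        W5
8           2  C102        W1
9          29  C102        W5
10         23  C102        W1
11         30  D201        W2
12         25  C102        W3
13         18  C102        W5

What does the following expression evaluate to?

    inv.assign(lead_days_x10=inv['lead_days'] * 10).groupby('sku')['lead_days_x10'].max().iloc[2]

260

add column lead_days_x10 = inv['lead_days'] * 10:
    lead_days   sku warehouse  lead_days_x10
0           9  B202        W5             90
1          22  C102        W2            220
2          26  C201        W2            260
3          21  D201        W1            210
4          30  B202        W3            300
5          25  C201        W5            250
6          24  C201        W4            240
7          24  D201        W5            240
8           2  C102        W1             20
9          29  C102        W5            290
10         23  C102        W1            230
11         30  D201        W2            300
12         25  C102        W3            250
13         18  C102        W5            180
group by sku, max of lead_days_x10:
sku
B202    300
C102    290
C201    260
D201    300
Name: lead_days_x10, dtype: int64
Reading off the value at position 2, we get 260.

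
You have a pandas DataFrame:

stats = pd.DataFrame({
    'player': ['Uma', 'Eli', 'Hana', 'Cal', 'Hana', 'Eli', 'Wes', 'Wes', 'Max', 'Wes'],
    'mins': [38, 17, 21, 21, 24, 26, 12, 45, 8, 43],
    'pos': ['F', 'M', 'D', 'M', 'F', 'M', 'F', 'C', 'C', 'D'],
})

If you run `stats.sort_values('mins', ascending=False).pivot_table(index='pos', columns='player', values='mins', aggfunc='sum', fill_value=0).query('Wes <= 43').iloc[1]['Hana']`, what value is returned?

24

sort by mins descending:
  player  mins pos
7    Wes    45   C
9    Wes    43   D
0    Uma    38   F
5    Eli    26   M
4   Hana    24   F
2   Hana    21   D
3    Cal    21   M
1    Eli    17   M
6    Wes    12   F
8    Max     8   C
pivot: rows=pos, cols=player, sum(mins):
player  Cal  Eli  Hana  Max  Uma  Wes
pos                                  
C         0    0     0    8    0   45
D         0    0    21    0    0   43
F         0    0    24    0   38   12
M        21   43     0    0    0    0
filter rows where Wes <= 43:
player  Cal  Eli  Hana  Max  Uma  Wes
pos                                  
D         0    0    21    0    0   43
F         0    0    24    0   38   12
M        21   43     0    0    0    0
Reading off the value at position 1, column 'Hana', we get 24.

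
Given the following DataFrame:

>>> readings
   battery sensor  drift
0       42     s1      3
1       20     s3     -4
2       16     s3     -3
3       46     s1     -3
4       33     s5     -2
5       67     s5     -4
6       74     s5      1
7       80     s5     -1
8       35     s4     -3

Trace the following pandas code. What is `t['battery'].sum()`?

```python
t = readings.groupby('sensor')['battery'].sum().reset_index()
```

413

group by sensor, sum of battery:
sensor
s1     88
s3     36
s4     35
s5    254
Name: battery, dtype: int64
reset_index():
  sensor  battery
0     s1       88
1     s3       36
2     s4       35
3     s5      254
So sum() = 413.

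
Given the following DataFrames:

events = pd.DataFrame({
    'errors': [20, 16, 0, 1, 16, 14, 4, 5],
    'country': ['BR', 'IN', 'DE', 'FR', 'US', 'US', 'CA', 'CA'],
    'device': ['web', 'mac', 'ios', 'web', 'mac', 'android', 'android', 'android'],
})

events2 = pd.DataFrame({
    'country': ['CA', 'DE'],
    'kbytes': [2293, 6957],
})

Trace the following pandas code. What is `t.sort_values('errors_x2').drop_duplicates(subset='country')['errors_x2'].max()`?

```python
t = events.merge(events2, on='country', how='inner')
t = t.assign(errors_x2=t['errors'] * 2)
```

merge on 'country' (how='inner') → 3 rows:
   errors country   device  kbytes
0       0      DE      ios    6957
1       4      CA  android    2293
2       5      CA  android    2293
add column errors_x2 = t['errors'] * 2:
   errors country   device  kbytes  errors_x2
0       0      DE      ios    6957          0
1       4      CA  android    2293          8
2       5      CA  android    2293         10
sort by errors_x2:
   errors country   device  kbytes  errors_x2
0       0      DE      ios    6957          0
1       4      CA  android    2293          8
2       5      CA  android    2293         10
drop duplicate country (keep=first):
   errors country   device  kbytes  errors_x2
0       0      DE      ios    6957          0
1       4      CA  android    2293          8

8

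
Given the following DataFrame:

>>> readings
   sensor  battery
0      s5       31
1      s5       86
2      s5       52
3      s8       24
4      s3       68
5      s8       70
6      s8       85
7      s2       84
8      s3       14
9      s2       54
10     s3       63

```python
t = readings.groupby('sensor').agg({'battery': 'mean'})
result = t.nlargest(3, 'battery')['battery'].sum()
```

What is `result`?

group by sensor, mean of battery:
          battery
sensor           
s2      69.000000
s3      48.333333
s5      56.333333
s8      59.666667
take 3 rows with largest battery:
          battery
sensor           
s2      69.000000
s8      59.666667
s5      56.333333
Taking the sum of column 'battery' gives 185.0.

185.0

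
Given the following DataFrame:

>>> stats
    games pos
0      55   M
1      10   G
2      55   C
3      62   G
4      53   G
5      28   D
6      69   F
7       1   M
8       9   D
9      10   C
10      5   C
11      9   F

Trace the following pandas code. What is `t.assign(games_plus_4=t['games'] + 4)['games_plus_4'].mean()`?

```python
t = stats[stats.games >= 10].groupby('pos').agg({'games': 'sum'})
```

72.4

filter rows where games >= 10:
   games pos
0     55   M
1     10   G
2     55   C
3     62   G
4     53   G
5     28   D
6     69   F
9     10   C
group by pos, sum of games:
     games
pos       
C       65
D       28
F       69
G      125
M       55
add column games_plus_4 = t['games'] + 4:
     games  games_plus_4
pos                     
C       65            69
D       28            32
F       69            73
G      125           129
M       55            59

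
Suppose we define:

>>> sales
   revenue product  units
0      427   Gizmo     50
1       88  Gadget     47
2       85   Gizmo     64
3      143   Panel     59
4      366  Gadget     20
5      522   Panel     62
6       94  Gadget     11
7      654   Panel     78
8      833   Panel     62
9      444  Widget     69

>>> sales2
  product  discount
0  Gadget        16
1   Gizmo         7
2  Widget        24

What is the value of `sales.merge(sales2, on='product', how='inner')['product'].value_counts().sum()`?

6

merge on 'product' (how='inner') → 6 rows:
   revenue product  units  discount
0      427   Gizmo     50         7
1       88  Gadget     47        16
2       85   Gizmo     64         7
3      366  Gadget     20        16
4       94  Gadget     11        16
5      444  Widget     69        24
value_counts of product:
product
Gadget    3
Gizmo     2
Widget    1
Name: count, dtype: int64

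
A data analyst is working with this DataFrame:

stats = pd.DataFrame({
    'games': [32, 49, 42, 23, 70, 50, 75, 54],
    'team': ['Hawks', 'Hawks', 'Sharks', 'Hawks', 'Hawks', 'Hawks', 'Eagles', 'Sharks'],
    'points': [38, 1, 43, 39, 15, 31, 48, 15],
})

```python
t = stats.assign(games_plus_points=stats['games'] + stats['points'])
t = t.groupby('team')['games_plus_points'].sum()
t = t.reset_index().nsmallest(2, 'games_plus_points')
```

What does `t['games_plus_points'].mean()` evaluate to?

138.5

add column games_plus_points = stats['games'] + stats['points']:
   games    team  points  games_plus_points
0     32   Hawks      38                 70
1     49   Hawks       1                 50
2     42  Sharks      43                 85
3     23   Hawks      39                 62
4     70   Hawks      15                 85
5     50   Hawks      31                 81
6     75  Eagles      48                123
7     54  Sharks      15                 69
group by team, sum of games_plus_points:
team
Eagles    123
Hawks     348
Sharks    154
Name: games_plus_points, dtype: int64
reset_index():
     team  games_plus_points
0  Eagles                123
1   Hawks                348
2  Sharks                154
take 2 rows with smallest games_plus_points:
     team  games_plus_points
0  Eagles                123
2  Sharks                154
So mean() = 138.5.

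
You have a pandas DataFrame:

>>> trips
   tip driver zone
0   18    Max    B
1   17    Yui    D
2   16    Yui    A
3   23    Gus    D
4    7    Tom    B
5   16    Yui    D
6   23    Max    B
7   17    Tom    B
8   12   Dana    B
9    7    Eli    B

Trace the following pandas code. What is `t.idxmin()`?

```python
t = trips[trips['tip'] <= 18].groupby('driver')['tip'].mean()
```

Eli

filter rows where tip <= 18:
   tip driver zone
0   18    Max    B
1   17    Yui    D
2   16    Yui    A
4    7    Tom    B
5   16    Yui    D
7   17    Tom    B
8   12   Dana    B
9    7    Eli    B
group by driver, mean of tip:
driver
Dana    12.000000
Eli      7.000000
Max     18.000000
Tom     12.000000
Yui     16.333333
Name: tip, dtype: float64
Then the label with the smallest value: Eli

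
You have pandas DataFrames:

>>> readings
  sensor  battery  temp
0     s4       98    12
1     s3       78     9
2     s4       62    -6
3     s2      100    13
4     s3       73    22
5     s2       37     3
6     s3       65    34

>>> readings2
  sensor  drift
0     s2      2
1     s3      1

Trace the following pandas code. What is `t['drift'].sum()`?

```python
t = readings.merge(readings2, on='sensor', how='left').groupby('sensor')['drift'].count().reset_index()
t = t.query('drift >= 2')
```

merge on 'sensor' (how='left') → 7 rows:
  sensor  battery  temp  drift
0     s4       98    12    NaN
1     s3       78     9    1.0
2     s4       62    -6    NaN
3     s2      100    13    2.0
4     s3       73    22    1.0
5     s2       37     3    2.0
6     s3       65    34    1.0
group by sensor, count of drift:
sensor
s2    2
s3    3
s4    0
Name: drift, dtype: int64
reset_index():
  sensor  drift
0     s2      2
1     s3      3
2     s4      0
filter rows where drift >= 2:
  sensor  drift
0     s2      2
1     s3      3
Hence 5.

5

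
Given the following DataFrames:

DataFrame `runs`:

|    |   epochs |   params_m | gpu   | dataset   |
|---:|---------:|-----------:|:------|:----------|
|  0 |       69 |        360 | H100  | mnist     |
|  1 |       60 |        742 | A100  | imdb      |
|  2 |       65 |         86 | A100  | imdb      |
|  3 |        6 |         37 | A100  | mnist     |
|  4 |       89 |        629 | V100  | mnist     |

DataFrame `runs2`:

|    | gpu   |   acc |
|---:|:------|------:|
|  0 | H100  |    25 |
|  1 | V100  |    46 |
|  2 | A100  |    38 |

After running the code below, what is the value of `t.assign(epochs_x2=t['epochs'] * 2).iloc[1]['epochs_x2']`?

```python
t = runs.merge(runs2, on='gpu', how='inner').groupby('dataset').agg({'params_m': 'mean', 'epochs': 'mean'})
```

109.333333333

merge on 'gpu' (how='inner') → 5 rows:
   epochs  params_m   gpu dataset  acc
0      69       360  H100   mnist   25
1      60       742  A100    imdb   38
2      65        86  A100    imdb   38
3       6        37  A100   mnist   38
4      89       629  V100   mnist   46
group by dataset: mean(params_m), mean(epochs):
         params_m     epochs
dataset                     
imdb        414.0  62.500000
mnist       342.0  54.666667
add column epochs_x2 = t['epochs'] * 2:
         params_m     epochs   epochs_x2
dataset                                 
imdb        414.0  62.500000  125.000000
mnist       342.0  54.666667  109.333333
The value at position 1, column 'epochs_x2' is 109.333333333.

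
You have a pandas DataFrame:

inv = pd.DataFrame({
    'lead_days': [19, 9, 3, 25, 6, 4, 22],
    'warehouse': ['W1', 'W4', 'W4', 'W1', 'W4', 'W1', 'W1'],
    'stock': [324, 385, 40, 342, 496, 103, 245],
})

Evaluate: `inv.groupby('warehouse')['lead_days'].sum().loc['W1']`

70

group by warehouse, sum of lead_days:
warehouse
W1    70
W4    18
Name: lead_days, dtype: int64
So loc['W1'] = 70.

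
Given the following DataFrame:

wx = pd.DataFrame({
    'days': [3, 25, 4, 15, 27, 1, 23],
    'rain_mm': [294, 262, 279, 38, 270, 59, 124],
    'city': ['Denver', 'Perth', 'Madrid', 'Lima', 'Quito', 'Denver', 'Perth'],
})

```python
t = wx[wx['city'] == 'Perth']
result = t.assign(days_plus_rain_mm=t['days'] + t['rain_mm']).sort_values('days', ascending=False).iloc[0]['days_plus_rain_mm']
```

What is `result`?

287

filter rows where city == 'Perth':
   days  rain_mm   city
1    25      262  Perth
6    23      124  Perth
add column days_plus_rain_mm = t['days'] + t['rain_mm']:
   days  rain_mm   city  days_plus_rain_mm
1    25      262  Perth                287
6    23      124  Perth                147
sort by days descending:
   days  rain_mm   city  days_plus_rain_mm
1    25      262  Perth                287
6    23      124  Perth                147
Taking the value at position 0, column 'days_plus_rain_mm' gives 287.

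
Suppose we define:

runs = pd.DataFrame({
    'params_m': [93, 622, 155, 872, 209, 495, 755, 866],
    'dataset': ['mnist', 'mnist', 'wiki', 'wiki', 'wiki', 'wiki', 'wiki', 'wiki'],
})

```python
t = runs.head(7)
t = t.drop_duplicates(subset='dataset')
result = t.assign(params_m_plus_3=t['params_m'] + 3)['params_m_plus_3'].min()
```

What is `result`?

96

take first 7 rows:
   params_m dataset
0        93   mnist
1       622   mnist
2       155    wiki
3       872    wiki
4       209    wiki
5       495    wiki
6       755    wiki
drop duplicate dataset (keep=first):
   params_m dataset
0        93   mnist
2       155    wiki
add column params_m_plus_3 = t['params_m'] + 3:
   params_m dataset  params_m_plus_3
0        93   mnist               96
2       155    wiki              158
Then the min of column 'params_m_plus_3': 96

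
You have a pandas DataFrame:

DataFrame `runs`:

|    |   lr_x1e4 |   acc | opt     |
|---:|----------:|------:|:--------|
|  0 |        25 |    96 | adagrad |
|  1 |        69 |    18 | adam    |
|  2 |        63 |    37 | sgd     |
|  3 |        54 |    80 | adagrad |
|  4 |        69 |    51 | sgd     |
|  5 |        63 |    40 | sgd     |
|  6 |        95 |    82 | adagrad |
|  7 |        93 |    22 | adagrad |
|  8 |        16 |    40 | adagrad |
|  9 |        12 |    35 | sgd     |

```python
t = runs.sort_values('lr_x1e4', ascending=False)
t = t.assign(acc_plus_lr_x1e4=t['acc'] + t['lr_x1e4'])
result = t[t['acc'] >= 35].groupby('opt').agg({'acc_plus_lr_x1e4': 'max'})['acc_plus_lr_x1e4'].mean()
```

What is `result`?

sort by lr_x1e4 descending:
   lr_x1e4  acc      opt
6       95   82  adagrad
7       93   22  adagrad
1       69   18     adam
4       69   51      sgd
2       63   37      sgd
5       63   40      sgd
3       54   80  adagrad
0       25   96  adagrad
8       16   40  adagrad
9       12   35      sgd
add column acc_plus_lr_x1e4 = t['acc'] + t['lr_x1e4']:
   lr_x1e4  acc      opt  acc_plus_lr_x1e4
6       95   82  adagrad               177
7       93   22  adagrad               115
1       69   18     adam                87
4       69   51      sgd               120
2       63   37      sgd               100
5       63   40      sgd               103
3       54   80  adagrad               134
0       25   96  adagrad               121
8       16   40  adagrad                56
9       12   35      sgd                47
filter rows where acc >= 35:
   lr_x1e4  acc      opt  acc_plus_lr_x1e4
6       95   82  adagrad               177
4       69   51      sgd               120
2       63   37      sgd               100
5       63   40      sgd               103
3       54   80  adagrad               134
0       25   96  adagrad               121
8       16   40  adagrad                56
9       12   35      sgd                47
group by opt, max of acc_plus_lr_x1e4:
         acc_plus_lr_x1e4
opt                      
adagrad               177
sgd                   120
Hence 148.5.

148.5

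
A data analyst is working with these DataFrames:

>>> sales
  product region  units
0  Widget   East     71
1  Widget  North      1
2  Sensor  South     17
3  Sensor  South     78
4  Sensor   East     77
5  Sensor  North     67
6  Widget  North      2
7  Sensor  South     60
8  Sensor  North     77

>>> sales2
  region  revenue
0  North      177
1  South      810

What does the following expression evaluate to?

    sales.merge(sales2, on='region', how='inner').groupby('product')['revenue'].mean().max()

556.8

merge on 'region' (how='inner') → 7 rows:
  product region  units  revenue
0  Widget  North      1      177
1  Sensor  South     17      810
2  Sensor  South     78      810
3  Sensor  North     67      177
4  Widget  North      2      177
5  Sensor  South     60      810
6  Sensor  North     77      177
group by product, mean of revenue:
product
Sensor    556.8
Widget    177.0
Name: revenue, dtype: float64
Reading off the max of the resulting series, we get 556.8.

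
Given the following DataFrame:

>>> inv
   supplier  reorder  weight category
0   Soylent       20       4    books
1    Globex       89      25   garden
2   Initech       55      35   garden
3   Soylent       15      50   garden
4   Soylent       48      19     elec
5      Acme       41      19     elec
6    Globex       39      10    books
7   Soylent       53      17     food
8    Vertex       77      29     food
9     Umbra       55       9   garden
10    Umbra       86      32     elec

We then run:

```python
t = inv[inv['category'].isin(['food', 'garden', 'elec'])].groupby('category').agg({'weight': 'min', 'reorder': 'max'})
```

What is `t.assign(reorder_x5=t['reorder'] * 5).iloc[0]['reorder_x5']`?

430

filter rows where category in ['food', 'garden', 'elec']:
   supplier  reorder  weight category
1    Globex       89      25   garden
2   Initech       55      35   garden
3   Soylent       15      50   garden
4   Soylent       48      19     elec
5      Acme       41      19     elec
7   Soylent       53      17     food
8    Vertex       77      29     food
9     Umbra       55       9   garden
10    Umbra       86      32     elec
group by category: min(weight), max(reorder):
          weight  reorder
category                 
elec          19       86
food          17       77
garden         9       89
add column reorder_x5 = t['reorder'] * 5:
          weight  reorder  reorder_x5
category                             
elec          19       86         430
food          17       77         385
garden         9       89         445
So iloc[0]['reorder_x5'] = 430.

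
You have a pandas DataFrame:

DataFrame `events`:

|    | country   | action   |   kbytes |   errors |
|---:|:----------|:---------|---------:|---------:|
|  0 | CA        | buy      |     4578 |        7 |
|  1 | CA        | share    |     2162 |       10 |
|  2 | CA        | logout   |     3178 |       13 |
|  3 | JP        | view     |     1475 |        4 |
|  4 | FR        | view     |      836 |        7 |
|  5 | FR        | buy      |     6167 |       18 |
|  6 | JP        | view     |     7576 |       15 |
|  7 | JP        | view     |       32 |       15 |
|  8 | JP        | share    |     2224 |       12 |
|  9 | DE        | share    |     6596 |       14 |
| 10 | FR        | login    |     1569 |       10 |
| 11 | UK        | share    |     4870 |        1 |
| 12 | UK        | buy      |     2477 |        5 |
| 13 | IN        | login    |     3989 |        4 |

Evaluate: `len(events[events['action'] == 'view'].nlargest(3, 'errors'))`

filter rows where action == 'view':
  country action  kbytes  errors
3      JP   view    1475       4
4      FR   view     836       7
6      JP   view    7576      15
7      JP   view      32      15
take 3 rows with largest errors:
  country action  kbytes  errors
6      JP   view    7576      15
7      JP   view      32      15
4      FR   view     836       7
number of rows → 3

3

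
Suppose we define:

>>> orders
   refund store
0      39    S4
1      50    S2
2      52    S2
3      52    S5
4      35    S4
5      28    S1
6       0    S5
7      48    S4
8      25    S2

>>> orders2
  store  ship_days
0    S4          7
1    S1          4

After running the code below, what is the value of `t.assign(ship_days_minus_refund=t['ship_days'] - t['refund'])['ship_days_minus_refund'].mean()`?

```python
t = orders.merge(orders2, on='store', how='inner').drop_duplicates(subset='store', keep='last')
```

merge on 'store' (how='inner') → 4 rows:
   refund store  ship_days
0      39    S4          7
1      35    S4          7
2      28    S1          4
3      48    S4          7
drop duplicate store (keep=last):
   refund store  ship_days
2      28    S1          4
3      48    S4          7
add column ship_days_minus_refund = t['ship_days'] - t['refund']:
   refund store  ship_days  ship_days_minus_refund
2      28    S1          4                     -24
3      48    S4          7                     -41
mean of column 'ship_days_minus_refund' → -32.5

-32.5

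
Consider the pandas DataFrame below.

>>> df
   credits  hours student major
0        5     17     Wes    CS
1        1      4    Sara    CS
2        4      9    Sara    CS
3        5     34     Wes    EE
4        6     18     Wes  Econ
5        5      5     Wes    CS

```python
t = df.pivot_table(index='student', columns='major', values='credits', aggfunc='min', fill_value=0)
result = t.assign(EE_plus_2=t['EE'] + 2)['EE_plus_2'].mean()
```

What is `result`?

4.5

pivot: rows=student, cols=major, min(credits):
major    CS  EE  Econ
student              
Sara      1   0     0
Wes       5   5     6
add column EE_plus_2 = t['EE'] + 2:
major    CS  EE  Econ  EE_plus_2
student                         
Sara      1   0     0          2
Wes       5   5     6          7
The mean of column 'EE_plus_2' is 4.5.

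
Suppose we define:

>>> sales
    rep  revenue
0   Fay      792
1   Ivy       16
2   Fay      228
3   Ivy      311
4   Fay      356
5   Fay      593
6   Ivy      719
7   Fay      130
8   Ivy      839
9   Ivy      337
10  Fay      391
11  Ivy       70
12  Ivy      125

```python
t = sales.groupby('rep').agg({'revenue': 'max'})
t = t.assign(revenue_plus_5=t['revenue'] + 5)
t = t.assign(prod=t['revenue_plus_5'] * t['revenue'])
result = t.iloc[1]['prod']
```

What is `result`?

group by rep, max of revenue:
     revenue
rep         
Fay      792
Ivy      839
add column revenue_plus_5 = t['revenue'] + 5:
     revenue  revenue_plus_5
rep                         
Fay      792             797
Ivy      839             844
add column prod = t['revenue_plus_5'] * t['revenue']:
     revenue  revenue_plus_5    prod
rep                                 
Fay      792             797  631224
Ivy      839             844  708116
The value at position 1, column 'prod' is 708116.

708116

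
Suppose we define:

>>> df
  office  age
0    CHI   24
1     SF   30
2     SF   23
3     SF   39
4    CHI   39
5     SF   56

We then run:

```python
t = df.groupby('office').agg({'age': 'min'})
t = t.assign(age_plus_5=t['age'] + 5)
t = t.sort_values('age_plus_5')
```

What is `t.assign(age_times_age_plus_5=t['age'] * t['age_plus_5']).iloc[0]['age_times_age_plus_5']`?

644

group by office, min of age:
        age
office     
CHI      24
SF       23
add column age_plus_5 = t['age'] + 5:
        age  age_plus_5
office                 
CHI      24          29
SF       23          28
sort by age_plus_5:
        age  age_plus_5
office                 
SF       23          28
CHI      24          29
add column age_times_age_plus_5 = t['age'] * t['age_plus_5']:
        age  age_plus_5  age_times_age_plus_5
office                                       
SF       23          28                   644
CHI      24          29                   696
value at position 0, column 'age_times_age_plus_5' → 644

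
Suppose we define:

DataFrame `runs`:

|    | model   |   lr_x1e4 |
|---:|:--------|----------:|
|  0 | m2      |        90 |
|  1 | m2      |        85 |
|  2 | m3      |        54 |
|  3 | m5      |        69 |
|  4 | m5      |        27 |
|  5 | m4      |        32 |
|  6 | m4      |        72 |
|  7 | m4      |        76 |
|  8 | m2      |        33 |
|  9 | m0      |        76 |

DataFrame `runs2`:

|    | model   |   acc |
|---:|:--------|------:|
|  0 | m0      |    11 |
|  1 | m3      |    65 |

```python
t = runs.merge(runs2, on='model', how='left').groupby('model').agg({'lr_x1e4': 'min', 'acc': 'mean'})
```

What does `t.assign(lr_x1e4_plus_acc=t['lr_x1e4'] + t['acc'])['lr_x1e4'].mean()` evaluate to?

44.4

merge on 'model' (how='left') → 10 rows:
  model  lr_x1e4   acc
0    m2       90   NaN
1    m2       85   NaN
2    m3       54  65.0
3    m5       69   NaN
4    m5       27   NaN
5    m4       32   NaN
6    m4       72   NaN
7    m4       76   NaN
8    m2       33   NaN
9    m0       76  11.0
group by model: min(lr_x1e4), mean(acc):
       lr_x1e4   acc
model               
m0          76  11.0
m2          33   NaN
m3          54  65.0
m4          32   NaN
m5          27   NaN
add column lr_x1e4_plus_acc = t['lr_x1e4'] + t['acc']:
       lr_x1e4   acc  lr_x1e4_plus_acc
model                                 
m0          76  11.0              87.0
m2          33   NaN               NaN
m3          54  65.0             119.0
m4          32   NaN               NaN
m5          27   NaN               NaN
Hence 44.4.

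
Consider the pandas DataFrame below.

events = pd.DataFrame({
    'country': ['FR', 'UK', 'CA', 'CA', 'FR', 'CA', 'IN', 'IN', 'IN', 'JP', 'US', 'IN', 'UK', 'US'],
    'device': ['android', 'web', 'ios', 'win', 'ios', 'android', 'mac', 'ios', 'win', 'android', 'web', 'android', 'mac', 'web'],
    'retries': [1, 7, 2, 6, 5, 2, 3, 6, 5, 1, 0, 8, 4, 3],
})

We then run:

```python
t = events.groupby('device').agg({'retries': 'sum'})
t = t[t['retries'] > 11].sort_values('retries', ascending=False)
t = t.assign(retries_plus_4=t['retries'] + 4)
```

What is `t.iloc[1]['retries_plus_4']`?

group by device, sum of retries:
         retries
device          
android       12
ios           13
mac            7
web           10
win           11
filter rows where retries > 11:
         retries
device          
android       12
ios           13
sort by retries descending:
         retries
device          
ios           13
android       12
add column retries_plus_4 = t['retries'] + 4:
         retries  retries_plus_4
device                          
ios           13              17
android       12              16

16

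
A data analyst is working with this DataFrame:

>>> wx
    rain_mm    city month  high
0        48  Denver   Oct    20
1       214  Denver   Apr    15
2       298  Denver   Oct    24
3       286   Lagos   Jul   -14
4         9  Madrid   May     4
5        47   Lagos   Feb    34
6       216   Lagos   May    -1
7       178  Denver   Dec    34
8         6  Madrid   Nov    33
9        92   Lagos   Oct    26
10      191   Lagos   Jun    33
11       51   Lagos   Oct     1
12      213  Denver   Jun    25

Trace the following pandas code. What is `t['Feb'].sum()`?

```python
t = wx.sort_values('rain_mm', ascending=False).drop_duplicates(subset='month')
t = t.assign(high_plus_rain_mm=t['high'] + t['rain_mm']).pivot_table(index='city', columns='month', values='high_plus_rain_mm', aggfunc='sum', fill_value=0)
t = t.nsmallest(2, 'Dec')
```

81

sort by rain_mm descending:
    rain_mm    city month  high
2       298  Denver   Oct    24
3       286   Lagos   Jul   -14
6       216   Lagos   May    -1
1       214  Denver   Apr    15
12      213  Denver   Jun    25
10      191   Lagos   Jun    33
7       178  Denver   Dec    34
9        92   Lagos   Oct    26
11       51   Lagos   Oct     1
0        48  Denver   Oct    20
5        47   Lagos   Feb    34
4         9  Madrid   May     4
8         6  Madrid   Nov    33
drop duplicate month (keep=first):
    rain_mm    city month  high
2       298  Denver   Oct    24
3       286   Lagos   Jul   -14
6       216   Lagos   May    -1
1       214  Denver   Apr    15
12      213  Denver   Jun    25
7       178  Denver   Dec    34
5        47   Lagos   Feb    34
8         6  Madrid   Nov    33
add column high_plus_rain_mm = t['high'] + t['rain_mm']:
    rain_mm    city month  high  high_plus_rain_mm
2       298  Denver   Oct    24                322
3       286   Lagos   Jul   -14                272
6       216   Lagos   May    -1                215
1       214  Denver   Apr    15                229
12      213  Denver   Jun    25                238
7       178  Denver   Dec    34                212
5        47   Lagos   Feb    34                 81
8         6  Madrid   Nov    33                 39
pivot: rows=city, cols=month, sum(high_plus_rain_mm):
month   Apr  Dec  Feb  Jul  Jun  May  Nov  Oct
city                                          
Denver  229  212    0    0  238    0    0  322
Lagos     0    0   81  272    0  215    0    0
Madrid    0    0    0    0    0    0   39    0
take 2 rows with smallest Dec:
month   Apr  Dec  Feb  Jul  Jun  May  Nov  Oct
city                                          
Lagos     0    0   81  272    0  215    0    0
Madrid    0    0    0    0    0    0   39    0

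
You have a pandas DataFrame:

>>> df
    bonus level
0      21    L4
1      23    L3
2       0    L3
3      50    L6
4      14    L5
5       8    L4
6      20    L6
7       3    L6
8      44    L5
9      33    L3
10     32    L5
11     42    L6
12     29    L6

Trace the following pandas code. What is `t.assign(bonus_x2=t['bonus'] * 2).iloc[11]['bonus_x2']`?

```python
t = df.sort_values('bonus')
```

88

sort by bonus:
    bonus level
2       0    L3
7       3    L6
5       8    L4
4      14    L5
6      20    L6
0      21    L4
1      23    L3
12     29    L6
10     32    L5
9      33    L3
11     42    L6
8      44    L5
3      50    L6
add column bonus_x2 = t['bonus'] * 2:
    bonus level  bonus_x2
2       0    L3         0
7       3    L6         6
5       8    L4        16
4      14    L5        28
6      20    L6        40
0      21    L4        42
1      23    L3        46
12     29    L6        58
10     32    L5        64
9      33    L3        66
11     42    L6        84
8      44    L5        88
3      50    L6       100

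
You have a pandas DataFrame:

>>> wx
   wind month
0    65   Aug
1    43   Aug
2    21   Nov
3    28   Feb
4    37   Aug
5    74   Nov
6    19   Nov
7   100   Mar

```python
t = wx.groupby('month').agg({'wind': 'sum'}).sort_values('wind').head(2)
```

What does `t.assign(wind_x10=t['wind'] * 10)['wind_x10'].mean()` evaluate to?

640.0

group by month, sum of wind:
       wind
month      
Aug     145
Feb      28
Mar     100
Nov     114
sort by wind:
       wind
month      
Feb      28
Mar     100
Nov     114
Aug     145
take first 2 rows:
       wind
month      
Feb      28
Mar     100
add column wind_x10 = t['wind'] * 10:
       wind  wind_x10
month                
Feb      28       280
Mar     100      1000
Finally, mean of column 'wind_x10' = 640.0.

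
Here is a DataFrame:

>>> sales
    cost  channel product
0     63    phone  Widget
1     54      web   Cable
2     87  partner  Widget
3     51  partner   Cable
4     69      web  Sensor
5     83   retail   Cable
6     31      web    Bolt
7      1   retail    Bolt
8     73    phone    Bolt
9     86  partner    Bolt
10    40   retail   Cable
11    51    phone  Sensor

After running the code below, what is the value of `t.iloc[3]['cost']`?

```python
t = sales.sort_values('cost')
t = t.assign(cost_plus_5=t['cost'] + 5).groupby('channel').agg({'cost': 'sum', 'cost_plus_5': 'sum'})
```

154

sort by cost:
    cost  channel product
7      1   retail    Bolt
6     31      web    Bolt
10    40   retail   Cable
3     51  partner   Cable
11    51    phone  Sensor
1     54      web   Cable
0     63    phone  Widget
4     69      web  Sensor
8     73    phone    Bolt
5     83   retail   Cable
9     86  partner    Bolt
2     87  partner  Widget
add column cost_plus_5 = t['cost'] + 5:
    cost  channel product  cost_plus_5
7      1   retail    Bolt            6
6     31      web    Bolt           36
10    40   retail   Cable           45
3     51  partner   Cable           56
11    51    phone  Sensor           56
1     54      web   Cable           59
0     63    phone  Widget           68
4     69      web  Sensor           74
8     73    phone    Bolt           78
5     83   retail   Cable           88
9     86  partner    Bolt           91
2     87  partner  Widget           92
group by channel: sum(cost), sum(cost_plus_5):
         cost  cost_plus_5
channel                   
partner   224          239
phone     187          202
retail    124          139
web       154          169
So iloc[3]['cost'] = 154.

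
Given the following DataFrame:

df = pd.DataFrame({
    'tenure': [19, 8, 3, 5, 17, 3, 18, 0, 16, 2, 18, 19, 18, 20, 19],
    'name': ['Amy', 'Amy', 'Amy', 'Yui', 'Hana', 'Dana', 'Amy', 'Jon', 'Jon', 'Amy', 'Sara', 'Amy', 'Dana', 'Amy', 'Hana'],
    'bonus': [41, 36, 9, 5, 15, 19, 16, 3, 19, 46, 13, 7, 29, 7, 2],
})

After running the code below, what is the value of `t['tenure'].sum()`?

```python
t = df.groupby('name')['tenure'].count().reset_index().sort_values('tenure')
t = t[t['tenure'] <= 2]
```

group by name, count of tenure:
name
Amy     7
Dana    2
Hana    2
Jon     2
Sara    1
Yui     1
Name: tenure, dtype: int64
reset_index():
   name  tenure
0   Amy       7
1  Dana       2
2  Hana       2
3   Jon       2
4  Sara       1
5   Yui       1
sort by tenure:
   name  tenure
4  Sara       1
5   Yui       1
1  Dana       2
2  Hana       2
3   Jon       2
0   Amy       7
filter rows where tenure <= 2:
   name  tenure
4  Sara       1
5   Yui       1
1  Dana       2
2  Hana       2
3   Jon       2
sum of column 'tenure' → 8

8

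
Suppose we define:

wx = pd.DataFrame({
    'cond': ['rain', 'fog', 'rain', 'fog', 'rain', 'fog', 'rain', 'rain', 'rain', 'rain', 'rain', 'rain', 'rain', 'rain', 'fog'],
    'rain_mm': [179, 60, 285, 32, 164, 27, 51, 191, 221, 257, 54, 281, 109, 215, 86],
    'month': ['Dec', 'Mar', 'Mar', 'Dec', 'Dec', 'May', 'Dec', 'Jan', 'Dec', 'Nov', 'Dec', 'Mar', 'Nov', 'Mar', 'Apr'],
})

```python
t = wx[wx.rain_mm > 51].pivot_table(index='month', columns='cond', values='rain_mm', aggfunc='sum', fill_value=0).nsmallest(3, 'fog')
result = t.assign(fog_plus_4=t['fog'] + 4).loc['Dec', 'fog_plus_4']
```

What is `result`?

4

filter rows where rain_mm > 51:
    cond  rain_mm month
0   rain      179   Dec
1    fog       60   Mar
2   rain      285   Mar
4   rain      164   Dec
7   rain      191   Jan
8   rain      221   Dec
9   rain      257   Nov
10  rain       54   Dec
11  rain      281   Mar
12  rain      109   Nov
13  rain      215   Mar
14   fog       86   Apr
pivot: rows=month, cols=cond, sum(rain_mm):
cond   fog  rain
month           
Apr     86     0
Dec      0   618
Jan      0   191
Mar     60   781
Nov      0   366
take 3 rows with smallest fog:
cond   fog  rain
month           
Dec      0   618
Jan      0   191
Nov      0   366
add column fog_plus_4 = t['fog'] + 4:
cond   fog  rain  fog_plus_4
month                       
Dec      0   618           4
Jan      0   191           4
Nov      0   366           4
So loc['Dec', 'fog_plus_4'] = 4.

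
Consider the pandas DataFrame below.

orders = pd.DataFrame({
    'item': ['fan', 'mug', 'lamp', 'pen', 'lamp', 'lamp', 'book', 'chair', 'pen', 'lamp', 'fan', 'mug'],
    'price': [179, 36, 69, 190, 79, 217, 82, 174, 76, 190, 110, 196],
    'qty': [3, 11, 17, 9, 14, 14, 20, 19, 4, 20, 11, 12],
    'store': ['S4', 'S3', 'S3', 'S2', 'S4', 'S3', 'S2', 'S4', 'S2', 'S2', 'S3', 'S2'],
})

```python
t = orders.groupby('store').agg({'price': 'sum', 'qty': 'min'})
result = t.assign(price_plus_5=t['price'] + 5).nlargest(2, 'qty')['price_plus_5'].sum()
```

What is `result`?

1176

group by store: sum(price), min(qty):
       price  qty
store            
S2       734    4
S3       432   11
S4       432    3
add column price_plus_5 = t['price'] + 5:
       price  qty  price_plus_5
store                          
S2       734    4           739
S3       432   11           437
S4       432    3           437
take 2 rows with largest qty:
       price  qty  price_plus_5
store                          
S3       432   11           437
S2       734    4           739
So sum() = 1176.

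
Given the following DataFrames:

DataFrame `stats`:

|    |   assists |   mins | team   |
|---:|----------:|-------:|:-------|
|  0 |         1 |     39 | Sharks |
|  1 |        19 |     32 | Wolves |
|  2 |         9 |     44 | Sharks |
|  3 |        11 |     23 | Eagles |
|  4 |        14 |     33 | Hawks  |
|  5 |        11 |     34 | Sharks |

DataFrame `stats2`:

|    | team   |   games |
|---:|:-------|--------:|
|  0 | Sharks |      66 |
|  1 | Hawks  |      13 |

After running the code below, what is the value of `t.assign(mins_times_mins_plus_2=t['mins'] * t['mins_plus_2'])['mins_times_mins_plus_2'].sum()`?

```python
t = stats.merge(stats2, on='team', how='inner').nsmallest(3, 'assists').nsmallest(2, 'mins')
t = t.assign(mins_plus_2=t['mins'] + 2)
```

merge on 'team' (how='inner') → 4 rows:
   assists  mins    team  games
0        1    39  Sharks     66
1        9    44  Sharks     66
2       14    33   Hawks     13
3       11    34  Sharks     66
take 3 rows with smallest assists:
   assists  mins    team  games
0        1    39  Sharks     66
1        9    44  Sharks     66
3       11    34  Sharks     66
take 2 rows with smallest mins:
   assists  mins    team  games
3       11    34  Sharks     66
0        1    39  Sharks     66
add column mins_plus_2 = t['mins'] + 2:
   assists  mins    team  games  mins_plus_2
3       11    34  Sharks     66           36
0        1    39  Sharks     66           41
add column mins_times_mins_plus_2 = t['mins'] * t['mins_plus_2']:
   assists  mins    team  games  mins_plus_2  mins_times_mins_plus_2
3       11    34  Sharks     66           36                    1224
0        1    39  Sharks     66           41                    1599

2823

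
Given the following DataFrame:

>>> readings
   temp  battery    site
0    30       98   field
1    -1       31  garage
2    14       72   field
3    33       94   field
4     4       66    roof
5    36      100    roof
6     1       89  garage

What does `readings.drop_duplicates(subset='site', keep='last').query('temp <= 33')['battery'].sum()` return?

183

drop duplicate site (keep=last):
   temp  battery    site
3    33       94   field
5    36      100    roof
6     1       89  garage
filter rows where temp <= 33:
   temp  battery    site
3    33       94   field
6     1       89  garage
The sum of column 'battery' is 183.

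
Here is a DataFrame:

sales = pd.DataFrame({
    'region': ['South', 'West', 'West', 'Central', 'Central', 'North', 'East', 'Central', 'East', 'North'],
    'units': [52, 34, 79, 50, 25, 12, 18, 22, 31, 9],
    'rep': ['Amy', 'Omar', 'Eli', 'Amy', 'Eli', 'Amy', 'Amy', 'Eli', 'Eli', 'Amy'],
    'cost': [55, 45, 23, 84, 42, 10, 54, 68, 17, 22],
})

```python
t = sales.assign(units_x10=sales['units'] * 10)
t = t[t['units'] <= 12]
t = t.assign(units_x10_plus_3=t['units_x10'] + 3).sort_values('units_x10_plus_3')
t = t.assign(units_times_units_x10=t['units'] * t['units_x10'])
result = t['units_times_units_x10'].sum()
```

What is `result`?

add column units_x10 = sales['units'] * 10:
    region  units   rep  cost  units_x10
0    South     52   Amy    55        520
1     West     34  Omar    45        340
2     West     79   Eli    23        790
3  Central     50   Amy    84        500
4  Central     25   Eli    42        250
5    North     12   Amy    10        120
6     East     18   Amy    54        180
7  Central     22   Eli    68        220
8     East     31   Eli    17        310
9    North      9   Amy    22         90
filter rows where units <= 12:
  region  units  rep  cost  units_x10
5  North     12  Amy    10        120
9  North      9  Amy    22         90
add column units_x10_plus_3 = t['units_x10'] + 3:
  region  units  rep  cost  units_x10  units_x10_plus_3
5  North     12  Amy    10        120               123
9  North      9  Amy    22         90                93
sort by units_x10_plus_3:
  region  units  rep  cost  units_x10  units_x10_plus_3
9  North      9  Amy    22         90                93
5  North     12  Amy    10        120               123
add column units_times_units_x10 = t['units'] * t['units_x10']:
  region  units  rep  cost  units_x10  units_x10_plus_3  units_times_units_x10
9  North      9  Amy    22         90                93                    810
5  North     12  Amy    10        120               123                   1440

2250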